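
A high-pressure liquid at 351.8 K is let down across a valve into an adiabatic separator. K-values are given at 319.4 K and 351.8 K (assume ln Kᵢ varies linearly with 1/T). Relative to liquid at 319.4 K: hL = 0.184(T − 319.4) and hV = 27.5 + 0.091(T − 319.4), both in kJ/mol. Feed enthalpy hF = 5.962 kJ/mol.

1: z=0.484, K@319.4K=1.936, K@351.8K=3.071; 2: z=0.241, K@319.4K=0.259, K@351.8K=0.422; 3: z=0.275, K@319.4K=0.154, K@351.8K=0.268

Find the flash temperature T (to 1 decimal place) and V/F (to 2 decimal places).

T = 326.1 K, V/F = 0.18

Adiabatic flash: solve Rachford–Rice at each trial T, then check hF = ψ·hV(T) + (1−ψ)·hL(T).
  T = 319.4 K: K = (1.936, 0.259, 0.154), RR gives ψ = 0.056, H_out = 1.537 kJ/mol
  T = 351.8 K: K = (3.071, 0.422, 0.268), RR gives ψ = 0.480, H_out = 17.704 kJ/mol
  T = 335.6 K: K = (2.466, 0.335, 0.206), RR gives ψ = 0.306, H_out = 10.931 kJ/mol
  T = 327.5 K: K = (2.191, 0.295, 0.179), RR gives ψ = 0.197, H_out = 6.770 kJ/mol
  T = 323.4 K: K = (2.060, 0.277, 0.166), RR gives ψ = 0.131, H_out = 4.299 kJ/mol
  T = 325.4 K: K = (2.123, 0.286, 0.172), RR gives ψ = 0.165, H_out = 5.543 kJ/mol
Linear interpolation between T = 325.4 (H_out = 5.543) and T = 327.5 (H_out = 6.770) on hF = 5.962 gives T ≈ 326.1 K, at which ψ = 0.18.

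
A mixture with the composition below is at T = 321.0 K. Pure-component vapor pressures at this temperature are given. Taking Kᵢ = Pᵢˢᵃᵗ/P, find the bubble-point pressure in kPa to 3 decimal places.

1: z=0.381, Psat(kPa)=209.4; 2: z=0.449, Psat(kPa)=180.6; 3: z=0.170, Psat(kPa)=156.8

Pbub = 187.527 kPa

At the bubble point ψ → 0, so ΣzᵢKᵢ = 1 with Kᵢ = Pᵢˢᵃᵗ/P ⇒ P = ΣzᵢPᵢˢᵃᵗ.
P = 0.381·209.4 + 0.449·180.6 + 0.170·156.8 = 187.527 kPa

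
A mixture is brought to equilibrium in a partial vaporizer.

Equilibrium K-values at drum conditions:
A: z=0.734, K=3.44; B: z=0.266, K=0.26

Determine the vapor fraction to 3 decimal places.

ψ = 0.883

Binary case is linear: z₁(K₁−1)(1+ψ(K₂−1)) + z₂(K₂−1)(1+ψ(K₁−1)) = 0
⇒ ψ = [z₁(K₁−1)+z₂(K₂−1)] / [−(K₁−1)(K₂−1)] = 1.5941/1.8056 = 0.883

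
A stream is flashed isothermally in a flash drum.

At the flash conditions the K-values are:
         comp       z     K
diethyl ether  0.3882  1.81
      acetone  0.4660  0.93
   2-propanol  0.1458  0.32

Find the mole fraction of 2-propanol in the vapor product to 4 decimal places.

y_2-propanol = 0.0818

Newton iteration, β⁰ = 0.5:
  β = 0.5000: g = 0.03978, g' = -0.2862 → β = 0.6390
  β = 0.6390: g = -0.00227, g' = -0.3239 → β = 0.6320
  β = 0.6320: g = -0.00001, g' = -0.3212 → β = 0.6319
Converged at β = 0.6319.
Compositions from xᵢ = zᵢ/(1+β(Kᵢ−1)), yᵢ = Kᵢxᵢ:
  diethyl ether: x = 0.2568, y = 0.4647
  acetone: x = 0.4876, y = 0.4534
  2-propanol: x = 0.2557, y = 0.0818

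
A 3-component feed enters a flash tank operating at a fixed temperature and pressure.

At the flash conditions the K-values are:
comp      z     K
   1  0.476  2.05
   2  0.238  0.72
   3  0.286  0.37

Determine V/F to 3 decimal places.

Material balance + equilibrium reduce to Σ zᵢ(Kᵢ−1)/(1+V/F(Kᵢ−1)) = 0.
Check two-phase: ΣzᵢKᵢ = 1.253 > 1 and Σzᵢ/Kᵢ = 1.336 > 1, so g(0) = 0.253 > 0 and g(1) = -0.336 < 0.
Newton–Raphson from V/F = 0.63:
  V/F = 0.630: g = -0.0789, g' = -0.530 → V/F = 0.481
  V/F = 0.481: g = -0.0035, g' = -0.490 → V/F = 0.474
Converged at V/F = 0.474.

V/F = 0.474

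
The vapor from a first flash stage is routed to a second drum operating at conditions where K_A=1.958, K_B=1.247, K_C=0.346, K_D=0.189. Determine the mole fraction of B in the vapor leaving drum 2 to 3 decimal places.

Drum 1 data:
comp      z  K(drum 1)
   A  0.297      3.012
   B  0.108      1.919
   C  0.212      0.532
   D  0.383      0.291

Drum 1:
Rachford–Rice: g(ψ₁) = Σ zᵢ(Kᵢ−1)/(1+ψ₁(Kᵢ−1)) = 0.
Check two-phase: ΣzᵢKᵢ = 1.326 > 1 and Σzᵢ/Kᵢ = 1.870 > 1, so g(0) = 0.326 > 0 and g(1) = -0.870 < 0.
Newton–Raphson from ψ₁ = 0.62:
  ψ₁ = 0.620: g = -0.2952, g' = -0.980 → ψ₁ = 0.319
  ψ₁ = 0.319: g = -0.0267, g' = -0.886 → ψ₁ = 0.289
Converged at ψ₁ = 0.289.
Drum-1 compositions:
  A: x = 0.188, y = 0.566
  B: x = 0.085, y = 0.164
  C: x = 0.245, y = 0.130
  D: x = 0.482, y = 0.140
Drum-2 feed = drum-1 vapor: z₂ = (0.5656, 0.1638, 0.1304, 0.1402).
Drum 2:
Newton–Raphson from ψ₂ = 0.5:
  ψ₂ = 0.500: g = 0.0844, g' = -0.629 → ψ₂ = 0.634
  ψ₂ = 0.634: g = -0.0077, g' = -0.762 → ψ₂ = 0.624
Converged at ψ₂ = 0.624.
  A: x = 0.354, y = 0.693
  B: x = 0.142, y = 0.177
  C: x = 0.220, y = 0.076
  D: x = 0.284, y = 0.054

y_B (drum 2) = 0.177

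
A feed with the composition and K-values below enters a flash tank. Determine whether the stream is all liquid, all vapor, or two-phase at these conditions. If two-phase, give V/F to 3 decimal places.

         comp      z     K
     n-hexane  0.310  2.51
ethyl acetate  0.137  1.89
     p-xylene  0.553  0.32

ΣzᵢKᵢ = 1.214; Σzᵢ/Kᵢ = 1.924.
Both exceed 1, so a two-phase solution exists.
Newton–Raphson from ψ = 0.5:
  ψ = 0.500: g = -0.2187, g' = -0.868 → ψ = 0.248
  ψ = 0.248: g = -0.0121, g' = -0.817 → ψ = 0.233
  ψ = 0.233: g = 0.0000, g' = -0.822 → ψ = 0.234
Converged at ψ = 0.234.

two-phase, V/F = 0.234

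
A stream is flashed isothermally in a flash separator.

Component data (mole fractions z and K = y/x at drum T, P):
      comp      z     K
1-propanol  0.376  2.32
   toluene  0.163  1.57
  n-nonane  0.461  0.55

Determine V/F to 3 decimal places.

V/F = 0.753

Rachford–Rice: g(V/F) = Σ zᵢ(Kᵢ−1)/(1+V/F(Kᵢ−1)) = 0.
Feasibility: ΣzᵢKᵢ = 1.382, Σzᵢ/Kᵢ = 1.104 — both > 1, two phases present.
Newton–Raphson from V/F = 0.5:
  V/F = 0.500: g = 0.1036, g' = -0.425 → V/F = 0.744
  V/F = 0.744: g = 0.0039, g' = -0.404 → V/F = 0.753
Converged at V/F = 0.753.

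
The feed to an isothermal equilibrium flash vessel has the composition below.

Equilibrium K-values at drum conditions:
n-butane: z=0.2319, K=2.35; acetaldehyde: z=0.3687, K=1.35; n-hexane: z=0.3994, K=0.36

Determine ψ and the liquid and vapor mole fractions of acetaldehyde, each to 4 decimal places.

Let ψ = V/F and solve Σ zᵢ(Kᵢ−1)/(1+ψ(Kᵢ−1)) = 0.
Feasibility: ΣzᵢKᵢ = 1.1865, Σzᵢ/Kᵢ = 1.4812 — both > 1, two phases present.
Newton iteration, ψ⁰ = 0.5:
  ψ = 0.5000: g = -0.07918, g' = -0.5371 → ψ = 0.3526
  ψ = 0.3526: g = -0.00314, g' = -0.5026 → ψ = 0.3464
Converged at ψ = 0.3464.
Compositions from xᵢ = zᵢ/(1+ψ(Kᵢ−1)), yᵢ = Kᵢxᵢ:
  n-butane: x = 0.1580, y = 0.3713
  acetaldehyde: x = 0.3288, y = 0.4439
  n-hexane: x = 0.5131, y = 0.1847

ψ = 0.3464, x_acetaldehyde = 0.3288, y_acetaldehyde = 0.4439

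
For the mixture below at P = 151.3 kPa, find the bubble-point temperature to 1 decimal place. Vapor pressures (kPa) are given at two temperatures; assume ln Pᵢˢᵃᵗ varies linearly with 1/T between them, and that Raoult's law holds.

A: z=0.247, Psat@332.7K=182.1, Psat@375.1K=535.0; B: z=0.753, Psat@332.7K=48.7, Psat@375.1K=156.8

T = 354.8 K

Bubble-point temperature: ΣzᵢPᵢˢᵃᵗ(T) = P. Interpolate ln Pᵢˢᵃᵗ = aᵢ + bᵢ/T.
  T = 332.7 K: ΣzᵢPᵢˢᵃᵗ = 81.65 kPa
  T = 375.1 K: ΣzᵢPᵢˢᵃᵗ = 250.22 kPa
  T = 353.9 K: ΣzᵢPᵢˢᵃᵗ = 147.77 kPa
  T = 364.5 K: ΣzᵢPᵢˢᵃᵗ = 193.75 kPa
  T = 359.2 K: ΣzᵢPᵢˢᵃᵗ = 169.54 kPa
  T = 356.5 K: ΣzᵢPᵢˢᵃᵗ = 158.16 kPa
Interpolating between 353.9 K and 356.5 K gives T ≈ 354.8 K.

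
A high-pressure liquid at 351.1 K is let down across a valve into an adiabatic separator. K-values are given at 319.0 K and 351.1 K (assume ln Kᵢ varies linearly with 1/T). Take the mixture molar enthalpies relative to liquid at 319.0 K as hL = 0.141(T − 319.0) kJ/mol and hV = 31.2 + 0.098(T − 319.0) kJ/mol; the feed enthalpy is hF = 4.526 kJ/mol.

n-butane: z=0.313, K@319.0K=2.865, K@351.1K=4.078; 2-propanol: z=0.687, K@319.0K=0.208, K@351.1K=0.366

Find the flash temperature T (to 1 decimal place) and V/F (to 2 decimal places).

Adiabatic flash: solve Rachford–Rice at each trial T, then check hF = ψ·hV(T) + (1−ψ)·hL(T).
  T = 319.0 K: K = (2.865, 0.208), RR gives ψ = 0.027, H_out = 0.837 kJ/mol
  T = 351.1 K: K = (4.078, 0.366), RR gives ψ = 0.270, H_out = 12.592 kJ/mol
  T = 335.1 K: K = (3.449, 0.280), RR gives ψ = 0.154, H_out = 6.973 kJ/mol
  T = 327.1 K: K = (3.152, 0.242), RR gives ψ = 0.094, H_out = 4.042 kJ/mol
  T = 331.1 K: K = (3.299, 0.261), RR gives ψ = 0.125, H_out = 5.528 kJ/mol
  T = 329.1 K: K = (3.225, 0.251), RR gives ψ = 0.109, H_out = 4.791 kJ/mol
Linear interpolation between T = 327.1 (H_out = 4.042) and T = 329.1 (H_out = 4.791) on hF = 4.526 gives T ≈ 328.4 K, at which ψ = 0.10.

T = 328.4 K, V/F = 0.10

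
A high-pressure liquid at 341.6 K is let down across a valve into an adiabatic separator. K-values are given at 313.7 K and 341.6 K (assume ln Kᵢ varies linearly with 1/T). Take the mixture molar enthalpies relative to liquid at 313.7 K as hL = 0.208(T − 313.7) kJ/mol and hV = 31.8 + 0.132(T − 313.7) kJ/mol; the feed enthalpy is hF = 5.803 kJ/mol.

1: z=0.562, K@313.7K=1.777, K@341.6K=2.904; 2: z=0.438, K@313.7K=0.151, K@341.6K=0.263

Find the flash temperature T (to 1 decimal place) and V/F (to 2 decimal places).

Adiabatic flash: solve Rachford–Rice at each trial T, then check hF = ψ·hV(T) + (1−ψ)·hL(T).
  T = 313.7 K: K = (1.777, 0.151), RR gives ψ = 0.098, H_out = 3.124 kJ/mol
  T = 341.6 K: K = (2.904, 0.263), RR gives ψ = 0.533, H_out = 21.608 kJ/mol
  T = 327.6 K: K = (2.294, 0.201), RR gives ψ = 0.365, H_out = 14.118 kJ/mol
  T = 320.6 K: K = (2.023, 0.175), RR gives ψ = 0.253, H_out = 9.338 kJ/mol
  T = 317.1 K: K = (1.895, 0.162), RR gives ψ = 0.182, H_out = 6.441 kJ/mol
  T = 315.4 K: K = (1.836, 0.157), RR gives ψ = 0.142, H_out = 4.856 kJ/mol
Linear interpolation between T = 315.4 (H_out = 4.856) and T = 317.1 (H_out = 6.441) on hF = 5.803 gives T ≈ 316.4 K, at which ψ = 0.17.

T = 316.4 K, V/F = 0.17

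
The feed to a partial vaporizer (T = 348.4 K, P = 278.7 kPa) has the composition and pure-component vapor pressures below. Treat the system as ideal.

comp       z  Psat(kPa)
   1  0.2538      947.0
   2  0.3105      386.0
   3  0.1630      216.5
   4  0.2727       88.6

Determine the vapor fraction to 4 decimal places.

ψ = 0.5842

Raoult's law: Kᵢ = Pᵢˢᵃᵗ/P = Pᵢˢᵃᵗ/278.7.
  K_1 = 947.0/278.7 = 3.397919, K_2 = 386.0/278.7 = 1.385002, K_3 = 216.5/278.7 = 0.776821, K_4 = 88.6/278.7 = 0.317905
Material balance + equilibrium reduce to Σ zᵢ(Kᵢ−1)/(1+ψ(Kᵢ−1)) = 0.
g(0) = ΣzᵢKᵢ − 1 = 0.5057 and g(1) = 1 − Σzᵢ/Kᵢ = -0.3665, so a root lies in (0, 1).
Iterate (Newton) starting at ψ = 0.5:
  ψ = 0.5000: g = 0.05378, g' = -0.6366 → ψ = 0.5845
  ψ = 0.5845: g = -0.00016, g' = -0.6453 → ψ = 0.5842
Converged at ψ = 0.5842.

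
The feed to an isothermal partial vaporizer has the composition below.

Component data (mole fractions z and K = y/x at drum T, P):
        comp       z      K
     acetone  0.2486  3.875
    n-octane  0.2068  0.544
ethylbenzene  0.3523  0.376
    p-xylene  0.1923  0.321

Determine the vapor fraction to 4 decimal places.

ψ = 0.1578

Material balance + equilibrium reduce to Σ zᵢ(Kᵢ−1)/(1+ψ(Kᵢ−1)) = 0.
Feasibility: ΣzᵢKᵢ = 1.2700, Σzᵢ/Kᵢ = 1.9803 — both > 1, two phases present.
Newton iteration, ψ⁰ = 0.49:
  ψ = 0.4900: g = -0.33704, g' = -0.9092 → ψ = 0.1193
  ψ = 0.1193: g = 0.05288, g' = -1.4525 → ψ = 0.1557
  ψ = 0.1557: g = 0.00272, g' = -1.3095 → ψ = 0.1578
Converged at ψ = 0.1578.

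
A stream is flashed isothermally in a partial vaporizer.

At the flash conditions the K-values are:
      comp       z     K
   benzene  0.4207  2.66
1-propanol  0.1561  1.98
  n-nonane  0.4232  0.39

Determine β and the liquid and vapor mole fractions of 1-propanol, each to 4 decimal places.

β = 0.6521, x_1-propanol = 0.0952, y_1-propanol = 0.1886

Let β = V/F and solve Σ zᵢ(Kᵢ−1)/(1+β(Kᵢ−1)) = 0.
g(0) = ΣzᵢKᵢ − 1 = 0.5932 and g(1) = 1 − Σzᵢ/Kᵢ = -0.3221, so a root lies in (0, 1).
Iterate (Newton) starting at β = 0.5:
  β = 0.5000: g = 0.11285, g' = -0.7397 → β = 0.6526
  β = 0.6526: g = -0.00033, g' = -0.7575 → β = 0.6521
Converged at β = 0.6521.
Compositions from xᵢ = zᵢ/(1+β(Kᵢ−1)), yᵢ = Kᵢxᵢ:
  benzene: x = 0.2020, y = 0.5374
  1-propanol: x = 0.0952, y = 0.1886
  n-nonane: x = 0.7027, y = 0.2741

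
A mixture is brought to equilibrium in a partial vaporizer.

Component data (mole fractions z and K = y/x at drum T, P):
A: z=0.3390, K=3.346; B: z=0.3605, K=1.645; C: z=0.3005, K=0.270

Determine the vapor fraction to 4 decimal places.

ψ = 0.7124

Material balance + equilibrium reduce to Σ zᵢ(Kᵢ−1)/(1+ψ(Kᵢ−1)) = 0.
Check two-phase: ΣzᵢKᵢ = 1.8085 > 1 and Σzᵢ/Kᵢ = 1.4334 > 1, so g(0) = 0.8085 > 0 and g(1) = -0.4334 < 0.
Newton–Raphson from ψ = 0.36:
  ψ = 0.3600: g = 0.32230, g' = -0.9418 → ψ = 0.7022
  ψ = 0.7022: g = 0.01036, g' = -1.0114 → ψ = 0.7125
  ψ = 0.7125: g = -0.00008, g' = -1.0271 → ψ = 0.7124
Converged at ψ = 0.7124.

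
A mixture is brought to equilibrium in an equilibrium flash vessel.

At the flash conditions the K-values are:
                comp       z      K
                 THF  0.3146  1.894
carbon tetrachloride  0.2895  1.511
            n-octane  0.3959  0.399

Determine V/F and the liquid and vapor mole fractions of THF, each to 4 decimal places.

Newton–Raphson from V/F = 0.5:
  V/F = 0.5000: g = -0.02795, g' = -0.4603 → V/F = 0.4393
  V/F = 0.4393: g = -0.00052, g' = -0.4440 → V/F = 0.4381
Converged at V/F = 0.4381.
Compositions from xᵢ = zᵢ/(1+V/F(Kᵢ−1)), yᵢ = Kᵢxᵢ:
  THF: x = 0.2261, y = 0.4282
  carbon tetrachloride: x = 0.2365, y = 0.3574
  n-octane: x = 0.5374, y = 0.2144

V/F = 0.4381, x_THF = 0.2261, y_THF = 0.4282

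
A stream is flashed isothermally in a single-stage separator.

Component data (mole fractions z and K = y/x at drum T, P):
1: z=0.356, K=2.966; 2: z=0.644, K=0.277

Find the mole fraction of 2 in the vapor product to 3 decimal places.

Let ψ = V/F and solve Σ zᵢ(Kᵢ−1)/(1+ψ(Kᵢ−1)) = 0.
Feasibility: ΣzᵢKᵢ = 1.234, Σzᵢ/Kᵢ = 2.445 — both > 1, two phases present.
Binary case is linear: z₁(K₁−1)(1+ψ(K₂−1)) + z₂(K₂−1)(1+ψ(K₁−1)) = 0
⇒ ψ = [z₁(K₁−1)+z₂(K₂−1)] / [−(K₁−1)(K₂−1)] = 0.2343/1.4214 = 0.165
Compositions from xᵢ = zᵢ/(1+ψ(Kᵢ−1)), yᵢ = Kᵢxᵢ:
  1: x = 0.269, y = 0.797
  2: x = 0.731, y = 0.203

y_2 = 0.203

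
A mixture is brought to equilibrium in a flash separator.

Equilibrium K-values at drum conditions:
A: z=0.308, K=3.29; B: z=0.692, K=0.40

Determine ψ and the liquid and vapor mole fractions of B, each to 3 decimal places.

ψ = 0.211, x_B = 0.792, y_B = 0.317

Let ψ = V/F and solve Σ zᵢ(Kᵢ−1)/(1+ψ(Kᵢ−1)) = 0.
Check two-phase: ΣzᵢKᵢ = 1.290 > 1 and Σzᵢ/Kᵢ = 1.824 > 1, so g(0) = 0.290 > 0 and g(1) = -0.824 < 0.
Newton iteration, ψ⁰ = 0.5:
  ψ = 0.500: g = -0.2643, g' = -0.859 → ψ = 0.192
  ψ = 0.192: g = 0.0202, g' = -1.097 → ψ = 0.211
Converged at ψ = 0.211.
Compositions from xᵢ = zᵢ/(1+ψ(Kᵢ−1)), yᵢ = Kᵢxᵢ:
  A: x = 0.208, y = 0.683
  B: x = 0.792, y = 0.317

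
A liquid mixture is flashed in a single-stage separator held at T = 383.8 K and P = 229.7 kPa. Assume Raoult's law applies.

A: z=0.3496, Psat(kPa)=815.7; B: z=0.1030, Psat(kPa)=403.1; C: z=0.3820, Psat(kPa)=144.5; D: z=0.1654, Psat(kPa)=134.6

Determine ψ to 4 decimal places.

Raoult's law: Kᵢ = Pᵢˢᵃᵗ/P = Pᵢˢᵃᵗ/229.7.
  K_A = 815.7/229.7 = 3.551154, K_B = 403.1/229.7 = 1.754898, K_C = 144.5/229.7 = 0.629081, K_D = 134.6/229.7 = 0.585982
Material balance + equilibrium reduce to Σ zᵢ(Kᵢ−1)/(1+ψ(Kᵢ−1)) = 0.
Check two-phase: ΣzᵢKᵢ = 1.7595 > 1 and Σzᵢ/Kᵢ = 1.0466 > 1, so g(0) = 0.7595 > 0 and g(1) = -0.0466 < 0.
Newton iteration, ψ⁰ = 0.58:
  ψ = 0.5800: g = 0.14311, g' = -0.5329 → ψ = 0.8486
  ψ = 0.8486: g = 0.01687, g' = -0.4283 → ψ = 0.8880
  ψ = 0.8880: g = 0.00013, g' = -0.4222 → ψ = 0.8882
Converged at ψ = 0.8882.

ψ = 0.8882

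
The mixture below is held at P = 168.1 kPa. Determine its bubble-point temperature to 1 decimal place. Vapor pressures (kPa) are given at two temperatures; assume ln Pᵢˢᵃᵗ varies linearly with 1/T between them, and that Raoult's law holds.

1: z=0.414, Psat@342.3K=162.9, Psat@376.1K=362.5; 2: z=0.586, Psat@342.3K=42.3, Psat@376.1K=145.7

T = 363.4 K

Bubble-point temperature: ΣzᵢPᵢˢᵃᵗ(T) = P. Interpolate ln Pᵢˢᵃᵗ = aᵢ + bᵢ/T.
  T = 342.3 K: ΣzᵢPᵢˢᵃᵗ = 92.23 kPa
  T = 376.1 K: ΣzᵢPᵢˢᵃᵗ = 235.46 kPa
  T = 359.2 K: ΣzᵢPᵢˢᵃᵗ = 149.88 kPa
  T = 367.6 K: ΣzᵢPᵢˢᵃᵗ = 188.35 kPa
  T = 363.4 K: ΣzᵢPᵢˢᵃᵗ = 168.19 kPa
  T = 361.3 K: ΣzᵢPᵢˢᵃᵗ = 158.81 kPa
Interpolating between 361.3 K and 363.4 K gives T ≈ 363.4 K.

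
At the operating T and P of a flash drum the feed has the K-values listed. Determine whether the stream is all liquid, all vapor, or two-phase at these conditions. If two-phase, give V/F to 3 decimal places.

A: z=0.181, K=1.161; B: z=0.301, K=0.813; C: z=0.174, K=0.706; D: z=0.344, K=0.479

ΣzᵢKᵢ = 0.742; Σzᵢ/Kᵢ = 1.491.
Since ΣzᵢKᵢ < 1 the mixture is below its bubble point — single liquid phase.

all liquid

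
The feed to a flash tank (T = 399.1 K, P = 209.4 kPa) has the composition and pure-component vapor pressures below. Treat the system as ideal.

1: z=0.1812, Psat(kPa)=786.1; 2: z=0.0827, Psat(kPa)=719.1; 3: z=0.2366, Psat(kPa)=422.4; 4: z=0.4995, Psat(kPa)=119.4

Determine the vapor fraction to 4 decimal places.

Raoult's law: Kᵢ = Pᵢˢᵃᵗ/P = Pᵢˢᵃᵗ/209.4.
  K_1 = 786.1/209.4 = 3.754059, K_2 = 719.1/209.4 = 3.434097, K_3 = 422.4/209.4 = 2.017192, K_4 = 119.4/209.4 = 0.570201
Let ψ = V/F and solve Σ zᵢ(Kᵢ−1)/(1+ψ(Kᵢ−1)) = 0.
Check two-phase: ΣzᵢKᵢ = 1.7263 > 1 and Σzᵢ/Kᵢ = 1.0656 > 1, so g(0) = 0.7263 > 0 and g(1) = -0.0656 < 0.
Newton iteration, ψ⁰ = 0.5:
  ψ = 0.5000: g = 0.18682, g' = -0.6002 → ψ = 0.8113
  ψ = 0.8113: g = 0.02421, g' = -0.4778 → ψ = 0.8619
  ψ = 0.8619: g = 0.00011, g' = -0.4741 → ψ = 0.8622
Converged at ψ = 0.8622.

ψ = 0.8622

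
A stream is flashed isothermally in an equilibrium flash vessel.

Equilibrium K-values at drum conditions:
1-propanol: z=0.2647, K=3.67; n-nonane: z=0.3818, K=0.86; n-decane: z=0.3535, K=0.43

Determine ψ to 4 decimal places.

ψ = 0.4385

Rachford–Rice: g(ψ) = Σ zᵢ(Kᵢ−1)/(1+ψ(Kᵢ−1)) = 0.
g(0) = ΣzᵢKᵢ − 1 = 0.4518 and g(1) = 1 − Σzᵢ/Kᵢ = -0.3382, so a root lies in (0, 1).
Newton–Raphson from ψ = 0.5:
  ψ = 0.5000: g = -0.03661, g' = -0.5794 → ψ = 0.4368
  ψ = 0.4368: g = 0.00102, g' = -0.6142 → ψ = 0.4385
Converged at ψ = 0.4385.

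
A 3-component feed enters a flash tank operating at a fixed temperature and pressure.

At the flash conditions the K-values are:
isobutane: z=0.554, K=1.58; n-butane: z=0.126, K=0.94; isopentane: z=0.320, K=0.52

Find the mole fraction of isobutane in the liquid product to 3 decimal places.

Rachford–Rice: g(ψ) = Σ zᵢ(Kᵢ−1)/(1+ψ(Kᵢ−1)) = 0.
Check two-phase: ΣzᵢKᵢ = 1.160 > 1 and Σzᵢ/Kᵢ = 1.100 > 1, so g(0) = 0.160 > 0 and g(1) = -0.100 < 0.
Newton iteration, ψ⁰ = 0.5:
  ψ = 0.500: g = 0.0392, g' = -0.240 → ψ = 0.663
  ψ = 0.663: g = -0.0011, g' = -0.256 → ψ = 0.659
Converged at ψ = 0.659.
Compositions from xᵢ = zᵢ/(1+ψ(Kᵢ−1)), yᵢ = Kᵢxᵢ:
  isobutane: x = 0.401, y = 0.633
  n-butane: x = 0.131, y = 0.123
  isopentane: x = 0.468, y = 0.243

x_isobutane = 0.401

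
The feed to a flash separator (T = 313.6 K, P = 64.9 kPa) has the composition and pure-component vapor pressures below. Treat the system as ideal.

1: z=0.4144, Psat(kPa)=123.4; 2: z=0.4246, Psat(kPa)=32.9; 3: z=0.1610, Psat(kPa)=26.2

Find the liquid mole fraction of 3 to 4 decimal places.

Raoult's law: Kᵢ = Pᵢˢᵃᵗ/P = Pᵢˢᵃᵗ/64.9.
  K_1 = 123.4/64.9 = 1.901387, K_2 = 32.9/64.9 = 0.506934, K_3 = 26.2/64.9 = 0.403698
Rachford–Rice: g(V/F) = Σ zᵢ(Kᵢ−1)/(1+V/F(Kᵢ−1)) = 0.
g(0) = ΣzᵢKᵢ − 1 = 0.0682 and g(1) = 1 − Σzᵢ/Kᵢ = -0.4543, so a root lies in (0, 1).
Newton–Raphson from V/F = 0.5:
  V/F = 0.5000: g = -0.15716, g' = -0.4580 → V/F = 0.1569
  V/F = 0.1569: g = -0.00557, g' = -0.4494 → V/F = 0.1445
Converged at V/F = 0.1445.
Compositions from xᵢ = zᵢ/(1+V/F(Kᵢ−1)), yᵢ = Kᵢxᵢ:
  1: x = 0.3666, y = 0.6971
  2: x = 0.4572, y = 0.2318
  3: x = 0.1762, y = 0.0711

x_3 = 0.1762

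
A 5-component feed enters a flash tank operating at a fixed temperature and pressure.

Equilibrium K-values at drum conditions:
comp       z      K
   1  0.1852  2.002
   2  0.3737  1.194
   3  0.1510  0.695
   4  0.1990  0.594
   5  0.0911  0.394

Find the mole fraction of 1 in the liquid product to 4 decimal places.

Let ψ = V/F and solve Σ zᵢ(Kᵢ−1)/(1+ψ(Kᵢ−1)) = 0.
g(0) = ΣzᵢKᵢ − 1 = 0.0760 and g(1) = 1 − Σzᵢ/Kᵢ = -0.1890, so a root lies in (0, 1).
Iterate (Newton) starting at ψ = 0.5:
  ψ = 0.5000: g = -0.04520, g' = -0.2343 → ψ = 0.3071
  ψ = 0.3071: g = -0.00061, g' = -0.2317 → ψ = 0.3044
Converged at ψ = 0.3044.
Compositions from xᵢ = zᵢ/(1+ψ(Kᵢ−1)), yᵢ = Kᵢxᵢ:
  1: x = 0.1419, y = 0.2841
  2: x = 0.3529, y = 0.4213
  3: x = 0.1665, y = 0.1157
  4: x = 0.2271, y = 0.1349
  5: x = 0.1117, y = 0.0440

x_1 = 0.1419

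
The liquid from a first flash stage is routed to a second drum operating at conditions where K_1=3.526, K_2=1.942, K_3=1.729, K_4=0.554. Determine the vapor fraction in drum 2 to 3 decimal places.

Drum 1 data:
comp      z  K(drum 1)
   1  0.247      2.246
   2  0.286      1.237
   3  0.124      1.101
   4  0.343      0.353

Drum 1:
Newton–Raphson from ψ₁ = 0.5:
  ψ₁ = 0.500: g = -0.0659, g' = -0.473 → ψ₁ = 0.361
  ψ₁ = 0.361: g = -0.0027, g' = -0.442 → ψ₁ = 0.355
Converged at ψ₁ = 0.355.
Drum-1 compositions:
  1: x = 0.171, y = 0.385
  2: x = 0.264, y = 0.326
  3: x = 0.120, y = 0.132
  4: x = 0.445, y = 0.157
Drum-2 feed = drum-1 liquid: z₂ = (0.1713, 0.2638, 0.1197, 0.4452).
Drum 2:
Newton–Raphson from ψ₂ = 0.5:
  ψ₂ = 0.500: g = 0.1686, g' = -0.502 → ψ₂ = 0.835
  ψ₂ = 0.835: g = 0.0159, g' = -0.436 → ψ₂ = 0.872
Converged at ψ₂ = 0.872.
  1: x = 0.053, y = 0.189
  2: x = 0.145, y = 0.281
  3: x = 0.073, y = 0.127
  4: x = 0.728, y = 0.404

V/F (drum 2) = 0.872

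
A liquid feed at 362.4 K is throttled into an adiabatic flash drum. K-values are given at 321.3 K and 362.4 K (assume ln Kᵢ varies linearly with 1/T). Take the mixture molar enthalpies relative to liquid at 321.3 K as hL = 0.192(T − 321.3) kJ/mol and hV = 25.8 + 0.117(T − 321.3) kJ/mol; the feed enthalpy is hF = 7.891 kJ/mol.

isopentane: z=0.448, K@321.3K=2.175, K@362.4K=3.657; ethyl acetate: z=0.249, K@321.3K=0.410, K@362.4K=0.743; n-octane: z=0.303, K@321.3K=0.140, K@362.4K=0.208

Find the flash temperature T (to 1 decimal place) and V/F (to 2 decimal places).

T = 329.8 K, V/F = 0.25

Adiabatic flash: solve Rachford–Rice at each trial T, then check hF = ψ·hV(T) + (1−ψ)·hL(T).
  T = 321.3 K: K = (2.175, 0.410, 0.140), RR gives ψ = 0.135, H_out = 3.480 kJ/mol
  T = 362.4 K: K = (3.657, 0.743, 0.208), RR gives ψ = 0.536, H_out = 20.064 kJ/mol
  T = 341.9 K: K = (2.866, 0.562, 0.173), RR gives ψ = 0.373, H_out = 13.007 kJ/mol
  T = 331.6 K: K = (2.508, 0.483, 0.156), RR gives ψ = 0.269, H_out = 8.710 kJ/mol
  T = 326.5 K: K = (2.340, 0.446, 0.148), RR gives ψ = 0.208, H_out = 6.273 kJ/mol
  T = 329.1 K: K = (2.424, 0.464, 0.152), RR gives ψ = 0.240, H_out = 7.547 kJ/mol
  T = 330.4 K: K = (2.468, 0.474, 0.154), RR gives ψ = 0.255, H_out = 8.159 kJ/mol
Linear interpolation between T = 329.1 (H_out = 7.547) and T = 330.4 (H_out = 8.159) on hF = 7.891 gives T ≈ 329.8 K, at which ψ = 0.25.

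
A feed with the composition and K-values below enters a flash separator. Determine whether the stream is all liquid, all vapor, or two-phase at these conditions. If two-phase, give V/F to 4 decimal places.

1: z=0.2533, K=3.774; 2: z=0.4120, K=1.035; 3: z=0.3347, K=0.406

ΣzᵢKᵢ = 1.5183; Σzᵢ/Kᵢ = 1.2896.
Both exceed 1, so a two-phase solution exists.
Material balance + equilibrium reduce to Σ zᵢ(Kᵢ−1)/(1+ψ(Kᵢ−1)) = 0.
Newton–Raphson from ψ = 0.67:
  ψ = 0.6700: g = -0.07035, g' = -0.5649 → ψ = 0.5455
  ψ = 0.5455: g = -0.00036, g' = -0.5675 → ψ = 0.5448
Converged at ψ = 0.5448.

two-phase, V/F = 0.5448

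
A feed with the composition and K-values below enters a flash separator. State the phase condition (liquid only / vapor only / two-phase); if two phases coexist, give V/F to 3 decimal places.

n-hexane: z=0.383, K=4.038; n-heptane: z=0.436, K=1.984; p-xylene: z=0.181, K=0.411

vapor only

ΣzᵢKᵢ = 2.486; Σzᵢ/Kᵢ = 0.755.
Since Σzᵢ/Kᵢ < 1 the mixture is above its dew point — single vapor phase.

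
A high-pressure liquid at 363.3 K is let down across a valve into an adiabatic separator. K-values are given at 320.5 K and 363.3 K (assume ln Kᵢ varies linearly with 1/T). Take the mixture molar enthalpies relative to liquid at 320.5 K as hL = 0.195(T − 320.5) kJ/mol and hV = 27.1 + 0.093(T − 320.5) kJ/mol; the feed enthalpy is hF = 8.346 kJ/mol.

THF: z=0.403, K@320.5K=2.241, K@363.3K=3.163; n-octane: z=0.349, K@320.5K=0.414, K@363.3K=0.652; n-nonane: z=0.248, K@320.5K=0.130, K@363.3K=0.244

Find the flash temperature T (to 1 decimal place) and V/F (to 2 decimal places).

Adiabatic flash: solve Rachford–Rice at each trial T, then check hF = ψ·hV(T) + (1−ψ)·hL(T).
  T = 320.5 K: K = (2.241, 0.414, 0.130), RR gives ψ = 0.090, H_out = 2.435 kJ/mol
  T = 363.3 K: K = (3.163, 0.652, 0.244), RR gives ψ = 0.466, H_out = 18.932 kJ/mol
  T = 341.9 K: K = (2.691, 0.527, 0.182), RR gives ψ = 0.290, H_out = 11.395 kJ/mol
  T = 331.2 K: K = (2.463, 0.469, 0.155), RR gives ψ = 0.196, H_out = 7.184 kJ/mol
  T = 336.5 K: K = (2.575, 0.497, 0.168), RR gives ψ = 0.244, H_out = 9.322 kJ/mol
  T = 333.9 K: K = (2.520, 0.483, 0.161), RR gives ψ = 0.221, H_out = 8.288 kJ/mol
  T = 335.2 K: K = (2.548, 0.490, 0.164), RR gives ψ = 0.232, H_out = 8.808 kJ/mol
Linear interpolation between T = 333.9 (H_out = 8.288) and T = 335.2 (H_out = 8.808) on hF = 8.346 gives T ≈ 334.0 K, at which ψ = 0.22.

T = 334.0 K, V/F = 0.22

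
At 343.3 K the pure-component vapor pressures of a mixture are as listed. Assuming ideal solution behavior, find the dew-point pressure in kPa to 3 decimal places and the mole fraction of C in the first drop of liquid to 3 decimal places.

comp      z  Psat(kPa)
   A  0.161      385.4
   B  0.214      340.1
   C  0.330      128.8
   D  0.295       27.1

Pdew = 68.991 kPa, x_C = 0.177

At the dew point ψ → 1, so Σzᵢ/Kᵢ = 1 with Kᵢ = Pᵢˢᵃᵗ/P ⇒ 1/P = Σzᵢ/Pᵢˢᵃᵗ.
1/P = 0.161/385.4 + 0.214/340.1 + 0.330/128.8 + 0.295/27.1 = 0.014495 ⇒ P = 68.991 kPa
xᵢ = zᵢP/Pᵢˢᵃᵗ ⇒ x_C = 0.330·68.991/128.8 = 0.177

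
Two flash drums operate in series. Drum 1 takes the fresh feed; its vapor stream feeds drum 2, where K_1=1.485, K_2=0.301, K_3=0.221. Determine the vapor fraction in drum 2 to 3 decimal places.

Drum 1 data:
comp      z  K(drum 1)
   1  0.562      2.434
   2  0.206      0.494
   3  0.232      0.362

V/F (drum 2) = 0.334

Drum 1:
Rachford–Rice: g(ψ₁) = Σ zᵢ(Kᵢ−1)/(1+ψ₁(Kᵢ−1)) = 0.
Check two-phase: ΣzᵢKᵢ = 1.554 > 1 and Σzᵢ/Kᵢ = 1.289 > 1, so g(0) = 0.554 > 0 and g(1) = -0.289 < 0.
Newton iteration, ψ₁⁰ = 0.37:
  ψ₁ = 0.370: g = 0.2045, g' = -0.735 → ψ₁ = 0.648
  ψ₁ = 0.648: g = 0.0101, g' = -0.702 → ψ₁ = 0.663
Converged at ψ₁ = 0.663.
Drum-1 compositions:
  1: x = 0.288, y = 0.701
  2: x = 0.310, y = 0.153
  3: x = 0.402, y = 0.145
Drum-2 feed = drum-1 vapor: z₂ = (0.7014, 0.1531, 0.1455).
Drum 2:
Newton iteration, ψ₂⁰ = 0.41:
  ψ₂ = 0.410: g = -0.0328, g' = -0.452 → ψ₂ = 0.338
  ψ₂ = 0.338: g = -0.0015, g' = -0.412 → ψ₂ = 0.334
Converged at ψ₂ = 0.334.
  1: x = 0.604, y = 0.896
  2: x = 0.200, y = 0.060
  3: x = 0.197, y = 0.043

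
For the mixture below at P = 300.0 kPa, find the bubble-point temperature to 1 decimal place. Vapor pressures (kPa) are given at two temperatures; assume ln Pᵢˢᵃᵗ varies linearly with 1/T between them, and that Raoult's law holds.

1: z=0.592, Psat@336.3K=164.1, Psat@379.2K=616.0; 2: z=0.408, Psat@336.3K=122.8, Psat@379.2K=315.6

Bubble-point temperature: ΣzᵢPᵢˢᵃᵗ(T) = P. Interpolate ln Pᵢˢᵃᵗ = aᵢ + bᵢ/T.
  T = 336.3 K: ΣzᵢPᵢˢᵃᵗ = 147.25 kPa
  T = 379.2 K: ΣzᵢPᵢˢᵃᵗ = 493.44 kPa
  T = 357.8 K: ΣzᵢPᵢˢᵃᵗ = 278.85 kPa
  T = 368.5 K: ΣzᵢPᵢˢᵃᵗ = 373.73 kPa
  T = 363.1 K: ΣzᵢPᵢˢᵃᵗ = 323.01 kPa
  T = 360.5 K: ΣzᵢPᵢˢᵃᵗ = 300.68 kPa
Interpolating between 357.8 K and 360.5 K gives T ≈ 360.4 K.

T = 360.4 K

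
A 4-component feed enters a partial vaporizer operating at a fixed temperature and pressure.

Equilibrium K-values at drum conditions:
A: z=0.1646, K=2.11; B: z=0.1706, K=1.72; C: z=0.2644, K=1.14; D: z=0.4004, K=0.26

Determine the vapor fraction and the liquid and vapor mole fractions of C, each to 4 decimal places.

Let ψ = V/F and solve Σ zᵢ(Kᵢ−1)/(1+ψ(Kᵢ−1)) = 0.
Feasibility: ΣzᵢKᵢ = 1.0463, Σzᵢ/Kᵢ = 1.9491 — both > 1, two phases present.
Newton iteration, ψ⁰ = 0.5:
  ψ = 0.5000: g = -0.22790, g' = -0.6886 → ψ = 0.1691
  ψ = 0.1691: g = -0.03916, g' = -0.5055 → ψ = 0.0916
  ψ = 0.0916: g = -0.00021, g' = -0.5023 → ψ = 0.0912
Converged at ψ = 0.0912.
Compositions from xᵢ = zᵢ/(1+ψ(Kᵢ−1)), yᵢ = Kᵢxᵢ:
  A: x = 0.1495, y = 0.3154
  B: x = 0.1601, y = 0.2754
  C: x = 0.2611, y = 0.2976
  D: x = 0.4294, y = 0.1116

ψ = 0.0912, x_C = 0.2611, y_C = 0.2976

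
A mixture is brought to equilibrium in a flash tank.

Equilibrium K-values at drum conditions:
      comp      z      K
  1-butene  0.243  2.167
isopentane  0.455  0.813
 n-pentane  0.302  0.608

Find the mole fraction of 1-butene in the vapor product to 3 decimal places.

Rachford–Rice: g(β) = Σ zᵢ(Kᵢ−1)/(1+β(Kᵢ−1)) = 0.
Check two-phase: ΣzᵢKᵢ = 1.080 > 1 and Σzᵢ/Kᵢ = 1.169 > 1, so g(0) = 0.080 > 0 and g(1) = -0.169 < 0.
Iterate (Newton) starting at β = 0.5:
  β = 0.500: g = -0.0620, g' = -0.223 → β = 0.222
  β = 0.222: g = 0.0068, g' = -0.282 → β = 0.246
Converged at β = 0.246.
Compositions from xᵢ = zᵢ/(1+β(Kᵢ−1)), yᵢ = Kᵢxᵢ:
  1-butene: x = 0.189, y = 0.409
  isopentane: x = 0.477, y = 0.388
  n-pentane: x = 0.334, y = 0.203

y_1-butene = 0.409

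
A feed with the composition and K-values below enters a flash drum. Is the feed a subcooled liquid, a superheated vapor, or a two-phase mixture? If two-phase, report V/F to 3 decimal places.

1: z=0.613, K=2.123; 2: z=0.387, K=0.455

two-phase, V/F = 0.780

ΣzᵢKᵢ = 1.477; Σzᵢ/Kᵢ = 1.139.
Both exceed 1, so a two-phase solution exists.
Binary case is linear: z₁(K₁−1)(1+ψ(K₂−1)) + z₂(K₂−1)(1+ψ(K₁−1)) = 0
⇒ ψ = [z₁(K₁−1)+z₂(K₂−1)] / [−(K₁−1)(K₂−1)] = 0.4775/0.6120 = 0.780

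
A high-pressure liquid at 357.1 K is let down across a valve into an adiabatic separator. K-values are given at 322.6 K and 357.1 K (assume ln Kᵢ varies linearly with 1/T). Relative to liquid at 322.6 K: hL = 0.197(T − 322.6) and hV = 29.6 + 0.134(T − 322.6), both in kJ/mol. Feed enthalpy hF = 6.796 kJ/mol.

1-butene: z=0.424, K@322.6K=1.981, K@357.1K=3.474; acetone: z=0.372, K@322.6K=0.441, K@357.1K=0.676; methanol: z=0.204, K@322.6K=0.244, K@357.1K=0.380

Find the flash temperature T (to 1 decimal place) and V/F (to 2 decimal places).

Adiabatic flash: solve Rachford–Rice at each trial T, then check hF = ψ·hV(T) + (1−ψ)·hL(T).
  T = 322.6 K: K = (1.981, 0.441, 0.244), RR gives ψ = 0.086, H_out = 2.555 kJ/mol
  T = 357.1 K: K = (3.474, 0.676, 0.380), RR gives ψ = 0.707, H_out = 26.189 kJ/mol
  T = 339.9 K: K = (2.663, 0.552, 0.308), RR gives ψ = 0.436, H_out = 15.827 kJ/mol
  T = 331.2 K: K = (2.304, 0.495, 0.275), RR gives ψ = 0.281, H_out = 9.847 kJ/mol
  T = 326.9 K: K = (2.138, 0.467, 0.259), RR gives ψ = 0.191, H_out = 6.444 kJ/mol
  T = 329.0 K: K = (2.218, 0.481, 0.267), RR gives ψ = 0.236, H_out = 8.155 kJ/mol
Linear interpolation between T = 326.9 (H_out = 6.444) and T = 329.0 (H_out = 8.155) on hF = 6.796 gives T ≈ 327.3 K, at which ψ = 0.20.

T = 327.3 K, V/F = 0.20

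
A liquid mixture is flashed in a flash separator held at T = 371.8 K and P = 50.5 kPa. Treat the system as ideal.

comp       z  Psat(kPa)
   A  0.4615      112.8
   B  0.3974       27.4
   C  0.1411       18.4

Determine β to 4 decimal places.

β = 0.4717

Raoult's law: Kᵢ = Pᵢˢᵃᵗ/P = Pᵢˢᵃᵗ/50.5.
  K_A = 112.8/50.5 = 2.233663, K_B = 27.4/50.5 = 0.542574, K_C = 18.4/50.5 = 0.364356
Rachford–Rice: g(β) = Σ zᵢ(Kᵢ−1)/(1+β(Kᵢ−1)) = 0.
Check two-phase: ΣzᵢKᵢ = 1.2979 > 1 and Σzᵢ/Kᵢ = 1.3263 > 1, so g(0) = 0.2979 > 0 and g(1) = -0.3263 < 0.
Newton iteration, β⁰ = 0.43:
  β = 0.4300: g = 0.02228, g' = -0.5367 → β = 0.4715
  β = 0.4715: g = 0.00010, g' = -0.5322 → β = 0.4717
Converged at β = 0.4717.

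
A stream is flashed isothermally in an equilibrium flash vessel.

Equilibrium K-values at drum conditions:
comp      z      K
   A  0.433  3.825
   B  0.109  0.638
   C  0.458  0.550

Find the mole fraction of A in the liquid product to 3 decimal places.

Newton–Raphson from β = 0.5:
  β = 0.500: g = 0.1929, g' = -0.769 → β = 0.751
  β = 0.751: g = 0.0265, g' = -0.593 → β = 0.795
  β = 0.795: g = 0.0003, g' = -0.581 → β = 0.796
Converged at β = 0.796.
Compositions from xᵢ = zᵢ/(1+β(Kᵢ−1)), yᵢ = Kᵢxᵢ:
  A: x = 0.133, y = 0.510
  B: x = 0.153, y = 0.098
  C: x = 0.714, y = 0.392

x_A = 0.133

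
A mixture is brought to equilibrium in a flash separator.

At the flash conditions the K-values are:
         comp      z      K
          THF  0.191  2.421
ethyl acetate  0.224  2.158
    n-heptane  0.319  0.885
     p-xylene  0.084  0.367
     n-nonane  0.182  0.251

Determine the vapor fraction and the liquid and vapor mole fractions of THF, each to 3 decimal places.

Let ψ = V/F and solve Σ zᵢ(Kᵢ−1)/(1+ψ(Kᵢ−1)) = 0.
g(0) = ΣzᵢKᵢ − 1 = 0.305 and g(1) = 1 − Σzᵢ/Kᵢ = -0.497, so a root lies in (0, 1).
Iterate (Newton) starting at ψ = 0.5:
  ψ = 0.500: g = -0.0117, g' = -0.590 → ψ = 0.480
Converged at ψ = 0.480.
Compositions from xᵢ = zᵢ/(1+ψ(Kᵢ−1)), yᵢ = Kᵢxᵢ:
  THF: x = 0.114, y = 0.275
  ethyl acetate: x = 0.144, y = 0.311
  n-heptane: x = 0.338, y = 0.299
  p-xylene: x = 0.121, y = 0.044
  n-nonane: x = 0.284, y = 0.071

ψ = 0.480, x_THF = 0.114, y_THF = 0.275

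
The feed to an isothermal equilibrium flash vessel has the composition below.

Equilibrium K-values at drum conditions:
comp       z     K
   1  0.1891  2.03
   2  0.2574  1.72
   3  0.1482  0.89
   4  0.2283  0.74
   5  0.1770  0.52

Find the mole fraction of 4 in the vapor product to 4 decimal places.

Let ψ = V/F and solve Σ zᵢ(Kᵢ−1)/(1+ψ(Kᵢ−1)) = 0.
Feasibility: ΣzᵢKᵢ = 1.2195, Σzᵢ/Kᵢ = 1.0582 — both > 1, two phases present.
Newton iteration, ψ⁰ = 0.5:
  ψ = 0.5000: g = 0.06757, g' = -0.2526 → ψ = 0.7675
  ψ = 0.7675: g = 0.00166, g' = -0.2464 → ψ = 0.7743
Converged at ψ = 0.7743.
Compositions from xᵢ = zᵢ/(1+ψ(Kᵢ−1)), yᵢ = Kᵢxᵢ:
  1: x = 0.1052, y = 0.2136
  2: x = 0.1653, y = 0.2843
  3: x = 0.1620, y = 0.1442
  4: x = 0.2858, y = 0.2115
  5: x = 0.2817, y = 0.1465

y_4 = 0.2115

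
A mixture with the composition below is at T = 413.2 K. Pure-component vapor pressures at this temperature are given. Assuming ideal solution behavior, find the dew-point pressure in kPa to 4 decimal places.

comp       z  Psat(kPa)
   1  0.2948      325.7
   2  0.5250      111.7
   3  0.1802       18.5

At the dew point ψ → 1, so Σzᵢ/Kᵢ = 1 with Kᵢ = Pᵢˢᵃᵗ/P ⇒ 1/P = Σzᵢ/Pᵢˢᵃᵗ.
1/P = 0.2948/325.7 + 0.5250/111.7 + 0.1802/18.5 = 0.0153458 ⇒ P = 65.1646 kPa

Pdew = 65.1646 kPa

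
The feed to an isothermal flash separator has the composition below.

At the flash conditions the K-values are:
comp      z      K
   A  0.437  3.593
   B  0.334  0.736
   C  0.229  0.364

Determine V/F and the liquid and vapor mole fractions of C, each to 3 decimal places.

Material balance + equilibrium reduce to Σ zᵢ(Kᵢ−1)/(1+V/F(Kᵢ−1)) = 0.
Feasibility: ΣzᵢKᵢ = 1.899, Σzᵢ/Kᵢ = 1.205 — both > 1, two phases present.
Iterate (Newton) starting at V/F = 0.5:
  V/F = 0.500: g = 0.1783, g' = -0.787 → V/F = 0.726
  V/F = 0.726: g = 0.0131, g' = -0.709 → V/F = 0.745
Converged at V/F = 0.745.
Compositions from xᵢ = zᵢ/(1+V/F(Kᵢ−1)), yᵢ = Kᵢxᵢ:
  A: x = 0.149, y = 0.536
  B: x = 0.416, y = 0.306
  C: x = 0.435, y = 0.158

V/F = 0.745, x_C = 0.435, y_C = 0.158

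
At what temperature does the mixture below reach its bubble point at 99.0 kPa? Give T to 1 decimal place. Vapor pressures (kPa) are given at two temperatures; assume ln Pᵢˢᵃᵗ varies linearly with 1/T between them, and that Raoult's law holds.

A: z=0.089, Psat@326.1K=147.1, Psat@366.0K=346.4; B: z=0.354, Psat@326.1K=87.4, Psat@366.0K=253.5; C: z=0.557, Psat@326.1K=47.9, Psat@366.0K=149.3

Bubble-point temperature: ΣzᵢPᵢˢᵃᵗ(T) = P. Interpolate ln Pᵢˢᵃᵗ = aᵢ + bᵢ/T.
  T = 326.1 K: ΣzᵢPᵢˢᵃᵗ = 70.71 kPa
  T = 366.0 K: ΣzᵢPᵢˢᵃᵗ = 203.73 kPa
  T = 346.1 K: ΣzᵢPᵢˢᵃᵗ = 123.76 kPa
  T = 336.1 K: ΣzᵢPᵢˢᵃᵗ = 94.30 kPa
  T = 341.1 K: ΣzᵢPᵢˢᵃᵗ = 108.24 kPa
  T = 338.6 K: ΣzᵢPᵢˢᵃᵗ = 101.08 kPa
Interpolating between 336.1 K and 338.6 K gives T ≈ 337.8 K.

T = 337.8 K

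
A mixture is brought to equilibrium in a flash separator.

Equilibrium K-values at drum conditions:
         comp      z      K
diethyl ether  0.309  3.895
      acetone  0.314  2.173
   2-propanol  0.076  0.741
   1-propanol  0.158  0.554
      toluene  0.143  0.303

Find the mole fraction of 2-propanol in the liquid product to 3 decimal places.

Material balance + equilibrium reduce to Σ zᵢ(Kᵢ−1)/(1+β(Kᵢ−1)) = 0.
g(0) = ΣzᵢKᵢ − 1 = 1.073 and g(1) = 1 − Σzᵢ/Kᵢ = -0.084, so a root lies in (0, 1).
Newton–Raphson from β = 0.5:
  β = 0.500: g = 0.3314, g' = -0.826 → β = 0.901
  β = 0.901: g = 0.0156, g' = -0.899 → β = 0.918
Converged at β = 0.918.
Compositions from xᵢ = zᵢ/(1+β(Kᵢ−1)), yᵢ = Kᵢxᵢ:
  diethyl ether: x = 0.084, y = 0.329
  acetone: x = 0.151, y = 0.329
  2-propanol: x = 0.100, y = 0.074
  1-propanol: x = 0.268, y = 0.148
  toluene: x = 0.397, y = 0.120

x_2-propanol = 0.100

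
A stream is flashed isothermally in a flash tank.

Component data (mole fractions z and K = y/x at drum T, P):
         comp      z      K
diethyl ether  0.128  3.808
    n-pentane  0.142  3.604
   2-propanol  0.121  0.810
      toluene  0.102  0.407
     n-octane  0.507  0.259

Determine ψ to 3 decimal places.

ψ = 0.154

Material balance + equilibrium reduce to Σ zᵢ(Kᵢ−1)/(1+ψ(Kᵢ−1)) = 0.
g(0) = ΣzᵢKᵢ − 1 = 0.270 and g(1) = 1 − Σzᵢ/Kᵢ = -1.431, so a root lies in (0, 1).
Iterate (Newton) starting at ψ = 0.41:
  ψ = 0.410: g = -0.2986, g' = -1.085 → ψ = 0.135
  ψ = 0.135: g = 0.0275, g' = -1.449 → ψ = 0.154
Converged at ψ = 0.154.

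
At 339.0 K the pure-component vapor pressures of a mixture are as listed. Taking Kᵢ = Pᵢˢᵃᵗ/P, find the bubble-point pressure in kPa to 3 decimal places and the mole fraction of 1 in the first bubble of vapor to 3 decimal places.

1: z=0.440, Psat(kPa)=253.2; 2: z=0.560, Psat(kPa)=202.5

At the bubble point ψ → 0, so ΣzᵢKᵢ = 1 with Kᵢ = Pᵢˢᵃᵗ/P ⇒ P = ΣzᵢPᵢˢᵃᵗ.
P = 0.440·253.2 + 0.560·202.5 = 224.808 kPa
yᵢ = zᵢPᵢˢᵃᵗ/P ⇒ y_1 = 0.440·253.2/224.808 = 0.496

Pbub = 224.808 kPa, y_1 = 0.496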